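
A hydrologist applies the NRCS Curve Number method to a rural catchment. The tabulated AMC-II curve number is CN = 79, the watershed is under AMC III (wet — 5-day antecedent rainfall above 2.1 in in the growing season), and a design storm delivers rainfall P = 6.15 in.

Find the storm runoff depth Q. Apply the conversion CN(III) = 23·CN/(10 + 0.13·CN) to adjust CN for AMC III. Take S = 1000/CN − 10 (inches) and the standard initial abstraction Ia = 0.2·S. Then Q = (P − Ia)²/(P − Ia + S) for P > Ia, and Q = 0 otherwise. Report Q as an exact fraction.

Q = 15421379427/3114228980 in ≈ 4.952 in

Adjust CN=79 to AMC III: 23·79/(10 + 0.13·79) → 1817 ÷ (2027/100) = 181700/2027 ≈ 89.640
Max retention: S = 1000/(181700/2027) − 10 = 2100/1817 in (≈ 1.156 in)
Initial abstraction Ia = S/5 = (2100/1817)/5 = 420/1817 ≈ 0.231 in
P − Ia = 6.150 − 0.231 = 215091/36340 ≈ 5.919 in (> 0, runoff occurs)
Runoff Q = (P−Ia)²/(P−Ia+S) = (5.919)²/(5.919+1.156) = 15421379427/3114228980 ≈ 4.952 in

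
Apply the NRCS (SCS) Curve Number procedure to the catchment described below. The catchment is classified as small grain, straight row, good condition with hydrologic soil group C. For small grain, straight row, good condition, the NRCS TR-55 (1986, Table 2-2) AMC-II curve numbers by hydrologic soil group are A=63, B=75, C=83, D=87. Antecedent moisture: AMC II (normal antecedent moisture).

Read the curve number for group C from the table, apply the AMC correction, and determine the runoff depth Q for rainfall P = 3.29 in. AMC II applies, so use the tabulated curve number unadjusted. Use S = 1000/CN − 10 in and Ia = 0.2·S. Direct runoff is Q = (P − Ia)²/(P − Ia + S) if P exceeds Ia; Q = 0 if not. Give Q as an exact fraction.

Q = 571544649/339528100 in ≈ 1.683 in

NRCS table: small grain, straight row, good condition, soil group C → CN(II) = 83
CN(II) = 83; AMC II needs no correction.
Max retention: S = 1000/83 − 10 = 170/83 in (≈ 2.048 in)
Initial abstraction Ia = S/5 = (170/83)/5 = 34/83 ≈ 0.410 in
P − Ia = 3.290 − 0.410 = 23907/8300 ≈ 2.880 in (> 0, runoff occurs)
Q: (23907/8300)² ÷ (40907/8300) = 571544649/339528100 in (≈ 1.683 in)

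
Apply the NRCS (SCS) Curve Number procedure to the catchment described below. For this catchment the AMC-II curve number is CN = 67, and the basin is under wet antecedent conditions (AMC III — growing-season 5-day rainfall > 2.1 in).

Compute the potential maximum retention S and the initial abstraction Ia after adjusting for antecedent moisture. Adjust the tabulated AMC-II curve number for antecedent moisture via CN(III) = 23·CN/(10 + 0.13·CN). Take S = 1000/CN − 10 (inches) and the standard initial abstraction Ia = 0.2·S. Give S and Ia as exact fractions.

Adjust CN=67 to AMC III: 23·67/(10 + 0.13·67) → 1541 ÷ (1871/100) = 154100/1871 ≈ 82.362
Max retention: S = 1000/(154100/1871) − 10 = 3300/1541 in (≈ 2.141 in)
Ia = 0.2·(3300/1541) = 660/1541 in ≈ 0.428 in

S = 3300/1541 in ≈ 2.141 in; Ia = 660/1541 in ≈ 0.428 in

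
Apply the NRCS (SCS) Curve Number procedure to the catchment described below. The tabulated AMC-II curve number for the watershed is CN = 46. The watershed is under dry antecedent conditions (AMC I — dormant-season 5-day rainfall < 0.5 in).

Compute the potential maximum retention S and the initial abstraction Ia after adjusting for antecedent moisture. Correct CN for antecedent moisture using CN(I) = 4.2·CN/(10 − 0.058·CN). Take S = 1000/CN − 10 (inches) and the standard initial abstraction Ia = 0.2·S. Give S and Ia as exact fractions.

S = 4500/161 in ≈ 27.950 in; Ia = 900/161 in ≈ 5.590 in

Dry (AMC I): CN(I) = 4.2·46/(10 − 0.058·46) = (966/5)/(1833/250) = 16100/611 ≈ 26.350
Max retention: S = 1000/(16100/611) − 10 = 4500/161 in (≈ 27.950 in)
Initial abstraction Ia = S/5 = (4500/161)/5 = 900/161 ≈ 5.590 in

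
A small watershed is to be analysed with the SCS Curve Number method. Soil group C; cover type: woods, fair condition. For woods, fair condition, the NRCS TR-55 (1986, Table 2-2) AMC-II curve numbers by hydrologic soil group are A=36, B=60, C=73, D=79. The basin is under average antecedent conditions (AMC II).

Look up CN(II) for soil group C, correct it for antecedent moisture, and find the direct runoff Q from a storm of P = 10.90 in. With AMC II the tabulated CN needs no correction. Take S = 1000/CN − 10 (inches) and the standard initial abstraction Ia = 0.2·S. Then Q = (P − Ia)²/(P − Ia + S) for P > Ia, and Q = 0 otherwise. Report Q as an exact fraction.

Q = 55011889/7385410 in ≈ 7.449 in

NRCS table: woods, fair condition, soil group C → CN(II) = 73
Average conditions: CN = 73 (no AMC adjustment).
Max retention: S = 1000/73 − 10 = 270/73 in (≈ 3.699 in)
Ia = 0.2S: 0.2·3.699 = 0.740 in (exactly 54/73)
Excess rainfall: 10.900 − 0.740 = 10.160 in; P > Ia so Q > 0
Q: (7417/730)² ÷ (10117/730) = 55011889/7385410 in (≈ 7.449 in)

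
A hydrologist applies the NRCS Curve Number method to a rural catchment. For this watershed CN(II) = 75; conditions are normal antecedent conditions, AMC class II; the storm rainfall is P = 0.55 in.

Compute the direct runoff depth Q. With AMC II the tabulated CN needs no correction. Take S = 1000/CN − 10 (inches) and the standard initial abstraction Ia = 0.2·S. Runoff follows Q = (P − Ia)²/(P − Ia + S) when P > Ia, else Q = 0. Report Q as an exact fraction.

CN(II) = 75; AMC II needs no correction.
S = 1000/75 − 10 = 10/3 in ≈ 3.333 in
Ia = 0.2S: 0.2·3.333 = 0.667 in (exactly 2/3)
P = 0.550 ≤ Ia = 0.667 in: entire storm abstracted, Q = 0.

Q = 0 in ≈ 0.000 in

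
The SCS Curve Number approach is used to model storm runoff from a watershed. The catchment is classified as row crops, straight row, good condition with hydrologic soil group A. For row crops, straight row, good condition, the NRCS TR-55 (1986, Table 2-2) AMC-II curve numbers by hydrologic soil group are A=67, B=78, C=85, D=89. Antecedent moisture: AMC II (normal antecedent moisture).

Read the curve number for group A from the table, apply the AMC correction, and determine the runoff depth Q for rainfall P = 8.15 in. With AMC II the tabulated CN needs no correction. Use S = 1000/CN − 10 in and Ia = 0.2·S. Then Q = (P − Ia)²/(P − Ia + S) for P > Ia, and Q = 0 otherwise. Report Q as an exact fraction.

Q = 92179201/21709340 in ≈ 4.246 in

NRCS table: row crops, straight row, good condition, soil group A → CN(II) = 67
CN(II) = 67; AMC II needs no correction.
Max retention: S = 1000/67 − 10 = 330/67 in (≈ 4.925 in)
Ia = 0.2S: 0.2·4.925 = 0.985 in (exactly 66/67)
Since P=8.150 > Ia=0.985: effective rainfall P−Ia = 9601/1340 in
Runoff Q = (P−Ia)²/(P−Ia+S) = (7.165)²/(7.165+4.925) = 92179201/21709340 ≈ 4.246 in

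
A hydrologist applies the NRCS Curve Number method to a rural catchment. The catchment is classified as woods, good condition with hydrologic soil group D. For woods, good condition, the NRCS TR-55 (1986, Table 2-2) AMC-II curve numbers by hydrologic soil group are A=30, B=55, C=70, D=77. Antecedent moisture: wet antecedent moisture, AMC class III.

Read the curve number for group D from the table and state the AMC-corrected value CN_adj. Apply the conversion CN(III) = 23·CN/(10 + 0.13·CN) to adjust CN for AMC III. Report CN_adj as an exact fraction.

NRCS table: woods, good condition, soil group D → CN(II) = 77
CN(III) from CN(II)=77: (23·77)/(10 + 0.13·77) = 7700/87 ≈ 88.506

CN_adj = 7700/87 ≈ 88.506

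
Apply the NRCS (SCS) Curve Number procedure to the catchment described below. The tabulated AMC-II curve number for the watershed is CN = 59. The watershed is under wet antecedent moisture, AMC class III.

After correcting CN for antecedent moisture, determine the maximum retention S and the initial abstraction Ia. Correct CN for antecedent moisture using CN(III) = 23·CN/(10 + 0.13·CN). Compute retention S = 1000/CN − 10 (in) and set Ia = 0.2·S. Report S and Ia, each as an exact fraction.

S = 4100/1357 in ≈ 3.021 in; Ia = 820/1357 in ≈ 0.604 in

CN(III) from CN(II)=59: (23·59)/(10 + 0.13·59) = 135700/1767 ≈ 76.797
Retention S: 1000/CN − 10 with CN=76.797 → S = 4100/1357 ≈ 3.021 in
Ia = 0.2S: 0.2·3.021 = 0.604 in (exactly 820/1357)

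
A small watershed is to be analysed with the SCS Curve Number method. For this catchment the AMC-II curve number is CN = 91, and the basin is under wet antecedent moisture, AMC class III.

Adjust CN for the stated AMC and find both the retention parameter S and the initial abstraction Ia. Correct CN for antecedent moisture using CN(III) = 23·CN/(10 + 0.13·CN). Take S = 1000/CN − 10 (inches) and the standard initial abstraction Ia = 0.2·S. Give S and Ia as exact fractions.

Wet (AMC III): CN(III) = 23·91/(10 + 0.13·91) = 2093/(2183/100) = 209300/2183 ≈ 95.877
S = 1000/(209300/2183) − 10 = 900/2093 in ≈ 0.430 in
Ia = 0.2·(900/2093) = 180/2093 in ≈ 0.086 in

S = 900/2093 in ≈ 0.430 in; Ia = 180/2093 in ≈ 0.086 in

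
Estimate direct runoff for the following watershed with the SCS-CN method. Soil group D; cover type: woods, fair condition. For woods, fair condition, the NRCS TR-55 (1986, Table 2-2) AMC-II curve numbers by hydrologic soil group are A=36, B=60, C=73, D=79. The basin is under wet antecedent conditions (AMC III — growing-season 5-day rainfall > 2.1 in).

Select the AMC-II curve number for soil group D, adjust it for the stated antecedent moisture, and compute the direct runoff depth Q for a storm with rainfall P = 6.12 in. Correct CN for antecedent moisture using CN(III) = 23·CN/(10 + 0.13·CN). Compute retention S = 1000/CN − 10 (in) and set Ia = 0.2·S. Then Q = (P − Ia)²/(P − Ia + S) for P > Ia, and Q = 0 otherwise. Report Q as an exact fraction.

NRCS table: woods, fair condition, soil group D → CN(II) = 79
Adjust CN=79 to AMC III: 23·79/(10 + 0.13·79) → 1817 ÷ (2027/100) = 181700/2027 ≈ 89.640
S = 1000/(181700/2027) − 10 = 2100/1817 in ≈ 1.156 in
Ia = 0.2·(2100/1817) = 420/1817 in ≈ 0.231 in
P − Ia = 6.120 − 0.231 = 267501/45425 ≈ 5.889 in (> 0, runoff occurs)
Q: (267501/45425)² ÷ (320001/45425) = 23852261667/4845348475 in (≈ 4.923 in)

Q = 23852261667/4845348475 in ≈ 4.923 in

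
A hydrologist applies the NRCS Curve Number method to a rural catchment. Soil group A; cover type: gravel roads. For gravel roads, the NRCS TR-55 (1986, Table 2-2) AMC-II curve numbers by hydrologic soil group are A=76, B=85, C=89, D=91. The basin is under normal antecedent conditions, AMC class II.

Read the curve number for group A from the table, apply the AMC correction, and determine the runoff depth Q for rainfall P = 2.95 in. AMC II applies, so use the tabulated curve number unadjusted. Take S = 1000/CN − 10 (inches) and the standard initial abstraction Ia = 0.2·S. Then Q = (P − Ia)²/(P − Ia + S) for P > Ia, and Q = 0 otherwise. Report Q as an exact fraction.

Q = 776161/790780 in ≈ 0.982 in

NRCS table: gravel roads, soil group A → CN(II) = 76
AMC II — tabulated CN = 76 applies directly.
Max retention: S = 1000/76 − 10 = 60/19 in (≈ 3.158 in)
Initial abstraction Ia = S/5 = (60/19)/5 = 12/19 ≈ 0.632 in
Excess rainfall: 2.950 − 0.632 = 2.318 in; P > Ia so Q > 0
Q: (881/380)² ÷ (2081/380) = 776161/790780 in (≈ 0.982 in)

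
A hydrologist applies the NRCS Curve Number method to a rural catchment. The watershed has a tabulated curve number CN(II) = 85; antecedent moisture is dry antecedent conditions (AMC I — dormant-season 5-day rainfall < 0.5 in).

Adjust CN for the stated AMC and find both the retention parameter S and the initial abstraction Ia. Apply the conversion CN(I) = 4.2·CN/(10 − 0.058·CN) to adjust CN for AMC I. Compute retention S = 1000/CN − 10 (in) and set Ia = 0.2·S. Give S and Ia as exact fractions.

Adjust CN=85 to AMC I: 4.2·85/(10 − 0.058·85) → 357 ÷ (507/100) = 11900/169 ≈ 70.414
Max retention: S = 1000/(11900/169) − 10 = 500/119 in (≈ 4.202 in)
Initial abstraction Ia = S/5 = (500/119)/5 = 100/119 ≈ 0.840 in

S = 500/119 in ≈ 4.202 in; Ia = 100/119 in ≈ 0.840 in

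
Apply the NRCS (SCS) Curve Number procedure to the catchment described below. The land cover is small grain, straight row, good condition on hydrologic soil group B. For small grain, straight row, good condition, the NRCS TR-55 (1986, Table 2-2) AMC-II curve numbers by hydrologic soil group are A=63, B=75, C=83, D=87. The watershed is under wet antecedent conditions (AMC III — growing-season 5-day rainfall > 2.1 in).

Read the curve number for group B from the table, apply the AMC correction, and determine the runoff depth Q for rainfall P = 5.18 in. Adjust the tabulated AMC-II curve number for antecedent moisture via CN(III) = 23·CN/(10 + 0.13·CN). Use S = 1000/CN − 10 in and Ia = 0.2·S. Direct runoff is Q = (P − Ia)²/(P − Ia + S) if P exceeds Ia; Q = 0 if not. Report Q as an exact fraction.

Q = 284630641/75454950 in ≈ 3.772 in

NRCS table: small grain, straight row, good condition, soil group B → CN(II) = 75
CN(III) from CN(II)=75: (23·75)/(10 + 0.13·75) = 6900/79 ≈ 87.342
Retention S: 1000/CN − 10 with CN=87.342 → S = 100/69 ≈ 1.449 in
Ia = 0.2S: 0.2·1.449 = 0.290 in (exactly 20/69)
Since P=5.180 > Ia=0.290: effective rainfall P−Ia = 16871/3450 in
Runoff Q = (P−Ia)²/(P−Ia+S) = (4.890)²/(4.890+1.449) = 284630641/75454950 ≈ 3.772 in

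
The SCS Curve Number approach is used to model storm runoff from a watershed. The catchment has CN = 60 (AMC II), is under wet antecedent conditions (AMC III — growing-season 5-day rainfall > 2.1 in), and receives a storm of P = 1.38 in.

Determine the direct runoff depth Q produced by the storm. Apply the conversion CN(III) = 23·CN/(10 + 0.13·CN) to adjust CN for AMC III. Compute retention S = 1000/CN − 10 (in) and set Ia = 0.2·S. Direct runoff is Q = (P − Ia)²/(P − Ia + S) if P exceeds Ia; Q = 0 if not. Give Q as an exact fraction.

Wet (AMC III): CN(III) = 23·60/(10 + 0.13·60) = 1380/(89/5) = 6900/89 ≈ 77.528
Max retention: S = 1000/(6900/89) − 10 = 200/69 in (≈ 2.899 in)
Ia = 0.2S: 0.2·2.899 = 0.580 in (exactly 40/69)
Excess rainfall: 1.380 − 0.580 = 0.800 in; P > Ia so Q > 0
Runoff Q = (P−Ia)²/(P−Ia+S) = (0.800)²/(0.800+2.899) = 7623121/44025450 ≈ 0.173 in

Q = 7623121/44025450 in ≈ 0.173 in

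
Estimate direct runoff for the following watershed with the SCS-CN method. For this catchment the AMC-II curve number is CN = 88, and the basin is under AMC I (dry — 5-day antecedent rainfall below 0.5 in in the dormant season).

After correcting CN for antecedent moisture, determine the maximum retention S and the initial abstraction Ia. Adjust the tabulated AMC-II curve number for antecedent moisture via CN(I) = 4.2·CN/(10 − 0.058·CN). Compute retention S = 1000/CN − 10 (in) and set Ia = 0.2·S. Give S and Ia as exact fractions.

CN(I) from CN(II)=88: (4.2·88)/(10 − 0.058·88) = 3850/51 ≈ 75.490
S = 1000/(3850/51) − 10 = 250/77 in ≈ 3.247 in
Ia = 0.2S: 0.2·3.247 = 0.649 in (exactly 50/77)

S = 250/77 in ≈ 3.247 in; Ia = 50/77 in ≈ 0.649 in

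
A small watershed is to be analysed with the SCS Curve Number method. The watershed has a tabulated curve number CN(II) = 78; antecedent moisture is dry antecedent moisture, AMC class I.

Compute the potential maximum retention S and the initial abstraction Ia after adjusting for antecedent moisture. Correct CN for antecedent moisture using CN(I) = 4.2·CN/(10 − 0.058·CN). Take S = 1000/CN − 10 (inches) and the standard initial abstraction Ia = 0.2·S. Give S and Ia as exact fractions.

S = 5500/819 in ≈ 6.716 in; Ia = 1100/819 in ≈ 1.343 in

CN(I) from CN(II)=78: (4.2·78)/(10 − 0.058·78) = 81900/1369 ≈ 59.825
S = 1000/(81900/1369) − 10 = 5500/819 in ≈ 6.716 in
Ia = 0.2·(5500/819) = 1100/819 in ≈ 1.343 in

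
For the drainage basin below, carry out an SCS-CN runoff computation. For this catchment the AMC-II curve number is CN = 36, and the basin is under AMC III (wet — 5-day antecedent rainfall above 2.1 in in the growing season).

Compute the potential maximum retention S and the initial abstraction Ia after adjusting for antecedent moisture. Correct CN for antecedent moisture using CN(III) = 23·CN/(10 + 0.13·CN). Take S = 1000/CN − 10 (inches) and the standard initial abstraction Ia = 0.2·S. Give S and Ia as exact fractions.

Adjust CN=36 to AMC III: 23·36/(10 + 0.13·36) → 828 ÷ (367/25) = 20700/367 ≈ 56.403
S = 1000/(20700/367) − 10 = 1600/207 in ≈ 7.729 in
Ia = 0.2S: 0.2·7.729 = 1.546 in (exactly 320/207)

S = 1600/207 in ≈ 7.729 in; Ia = 320/207 in ≈ 1.546 in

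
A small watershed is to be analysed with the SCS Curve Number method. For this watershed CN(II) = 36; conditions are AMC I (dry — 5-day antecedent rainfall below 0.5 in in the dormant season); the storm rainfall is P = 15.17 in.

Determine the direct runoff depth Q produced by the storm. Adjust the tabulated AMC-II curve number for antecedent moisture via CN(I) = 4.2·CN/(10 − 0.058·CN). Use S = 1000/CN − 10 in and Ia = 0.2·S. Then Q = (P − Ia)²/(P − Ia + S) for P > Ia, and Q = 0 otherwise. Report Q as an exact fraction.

Q = 16056184369/17514875700 in ≈ 0.917 in

CN(I) from CN(II)=36: (4.2·36)/(10 − 0.058·36) = 18900/989 ≈ 19.110
S = 1000/(18900/989) − 10 = 8000/189 in ≈ 42.328 in
Ia = 0.2S: 0.2·42.328 = 8.466 in (exactly 1600/189)
Since P=15.170 > Ia=8.466: effective rainfall P−Ia = 126713/18900 in
Runoff Q = (P−Ia)²/(P−Ia+S) = (6.704)²/(6.704+42.328) = 16056184369/17514875700 ≈ 0.917 in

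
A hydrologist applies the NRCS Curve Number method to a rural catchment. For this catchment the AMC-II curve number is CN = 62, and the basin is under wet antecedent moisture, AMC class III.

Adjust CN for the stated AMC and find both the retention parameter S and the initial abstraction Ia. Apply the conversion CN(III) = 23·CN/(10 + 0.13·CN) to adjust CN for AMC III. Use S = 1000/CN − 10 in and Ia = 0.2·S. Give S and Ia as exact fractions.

Wet (AMC III): CN(III) = 23·62/(10 + 0.13·62) = 1426/(903/50) = 71300/903 ≈ 78.959
Retention S: 1000/CN − 10 with CN=78.959 → S = 1900/713 ≈ 2.665 in
Ia = 0.2S: 0.2·2.665 = 0.533 in (exactly 380/713)

S = 1900/713 in ≈ 2.665 in; Ia = 380/713 in ≈ 0.533 in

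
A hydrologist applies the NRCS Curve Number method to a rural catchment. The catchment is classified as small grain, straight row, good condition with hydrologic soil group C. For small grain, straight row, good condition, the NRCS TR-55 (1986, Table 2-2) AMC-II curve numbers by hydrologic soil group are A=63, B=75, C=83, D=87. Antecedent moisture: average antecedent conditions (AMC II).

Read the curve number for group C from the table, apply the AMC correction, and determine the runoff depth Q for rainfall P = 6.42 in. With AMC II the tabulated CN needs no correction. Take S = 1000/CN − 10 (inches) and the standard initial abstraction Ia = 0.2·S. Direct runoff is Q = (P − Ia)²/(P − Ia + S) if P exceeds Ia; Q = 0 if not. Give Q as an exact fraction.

Q = 622153249/138788450 in ≈ 4.483 in

NRCS table: small grain, straight row, good condition, soil group C → CN(II) = 83
AMC II — tabulated CN = 83 applies directly.
Max retention: S = 1000/83 − 10 = 170/83 in (≈ 2.048 in)
Ia = 0.2·(170/83) = 34/83 in ≈ 0.410 in
Since P=6.420 > Ia=0.410: effective rainfall P−Ia = 24943/4150 in
Runoff Q = (P−Ia)²/(P−Ia+S) = (6.010)²/(6.010+2.048) = 622153249/138788450 ≈ 4.483 in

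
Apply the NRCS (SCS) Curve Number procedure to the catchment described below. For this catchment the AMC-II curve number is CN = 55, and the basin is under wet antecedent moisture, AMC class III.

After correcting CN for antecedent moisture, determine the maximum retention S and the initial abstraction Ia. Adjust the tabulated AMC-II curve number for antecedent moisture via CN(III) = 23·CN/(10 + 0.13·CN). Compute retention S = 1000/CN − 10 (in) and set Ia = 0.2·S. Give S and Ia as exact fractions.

S = 900/253 in ≈ 3.557 in; Ia = 180/253 in ≈ 0.711 in

CN(III) from CN(II)=55: (23·55)/(10 + 0.13·55) = 25300/343 ≈ 73.761
S = 1000/(25300/343) − 10 = 900/253 in ≈ 3.557 in
Initial abstraction Ia = S/5 = (900/253)/5 = 180/253 ≈ 0.711 in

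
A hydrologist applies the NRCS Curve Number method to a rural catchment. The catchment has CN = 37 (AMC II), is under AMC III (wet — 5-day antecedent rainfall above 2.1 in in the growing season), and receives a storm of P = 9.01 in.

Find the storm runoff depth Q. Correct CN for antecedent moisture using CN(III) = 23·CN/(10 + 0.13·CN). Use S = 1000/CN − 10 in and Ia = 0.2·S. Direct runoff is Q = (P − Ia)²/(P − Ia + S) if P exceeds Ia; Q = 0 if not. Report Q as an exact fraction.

Q = 410561844001/108140910100 in ≈ 3.797 in

CN(III) from CN(II)=37: (23·37)/(10 + 0.13·37) = 85100/1481 ≈ 57.461
S = 1000/(85100/1481) − 10 = 6300/851 in ≈ 7.403 in
Ia = 0.2S: 0.2·7.403 = 1.481 in (exactly 1260/851)
Excess rainfall: 9.010 − 1.481 = 7.529 in; P > Ia so Q > 0
Q = (640751/85100)²/((640751/85100) + 6300/851) = (410561844001/7242010000)/(1270751/85100) = 410561844001/108140910100 in ≈ 3.797 in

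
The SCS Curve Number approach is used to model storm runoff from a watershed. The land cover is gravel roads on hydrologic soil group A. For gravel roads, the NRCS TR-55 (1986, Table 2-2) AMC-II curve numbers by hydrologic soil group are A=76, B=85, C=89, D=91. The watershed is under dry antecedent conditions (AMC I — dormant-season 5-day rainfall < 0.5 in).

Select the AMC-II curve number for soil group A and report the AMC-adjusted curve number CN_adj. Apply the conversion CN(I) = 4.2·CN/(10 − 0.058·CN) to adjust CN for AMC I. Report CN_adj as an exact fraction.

NRCS table: gravel roads, soil group A → CN(II) = 76
CN(I) from CN(II)=76: (4.2·76)/(10 − 0.058·76) = 13300/233 ≈ 57.082

CN_adj = 13300/233 ≈ 57.082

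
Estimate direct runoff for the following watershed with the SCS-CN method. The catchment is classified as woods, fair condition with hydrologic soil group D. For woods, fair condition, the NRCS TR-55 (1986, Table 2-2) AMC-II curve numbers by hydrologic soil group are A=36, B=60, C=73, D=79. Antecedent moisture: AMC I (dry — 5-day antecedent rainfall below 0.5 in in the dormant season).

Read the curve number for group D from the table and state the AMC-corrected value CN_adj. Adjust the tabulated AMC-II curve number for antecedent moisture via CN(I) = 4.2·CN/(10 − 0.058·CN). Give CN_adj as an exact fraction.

NRCS table: woods, fair condition, soil group D → CN(II) = 79
Dry (AMC I): CN(I) = 4.2·79/(10 − 0.058·79) = (1659/5)/(2709/500) = 7900/129 ≈ 61.240

CN_adj = 7900/129 ≈ 61.240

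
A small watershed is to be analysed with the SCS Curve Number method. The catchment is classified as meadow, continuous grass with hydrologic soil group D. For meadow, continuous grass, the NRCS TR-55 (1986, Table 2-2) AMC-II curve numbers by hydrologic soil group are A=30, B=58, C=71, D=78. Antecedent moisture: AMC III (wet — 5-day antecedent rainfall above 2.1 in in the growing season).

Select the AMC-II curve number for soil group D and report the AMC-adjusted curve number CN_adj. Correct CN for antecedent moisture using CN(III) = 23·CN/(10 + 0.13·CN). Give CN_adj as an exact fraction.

NRCS table: meadow, continuous grass, soil group D → CN(II) = 78
Adjust CN=78 to AMC III: 23·78/(10 + 0.13·78) → 1794 ÷ (1007/50) = 89700/1007 ≈ 89.076

CN_adj = 89700/1007 ≈ 89.076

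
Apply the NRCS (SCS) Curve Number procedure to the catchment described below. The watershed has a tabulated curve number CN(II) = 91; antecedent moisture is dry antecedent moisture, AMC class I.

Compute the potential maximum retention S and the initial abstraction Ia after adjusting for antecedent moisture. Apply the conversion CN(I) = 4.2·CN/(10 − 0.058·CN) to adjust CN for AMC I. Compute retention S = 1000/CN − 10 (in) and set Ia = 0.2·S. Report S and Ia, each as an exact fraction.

CN(I) from CN(II)=91: (4.2·91)/(10 − 0.058·91) = 63700/787 ≈ 80.940
Max retention: S = 1000/(63700/787) − 10 = 1500/637 in (≈ 2.355 in)
Ia = 0.2·(1500/637) = 300/637 in ≈ 0.471 in

S = 1500/637 in ≈ 2.355 in; Ia = 300/637 in ≈ 0.471 in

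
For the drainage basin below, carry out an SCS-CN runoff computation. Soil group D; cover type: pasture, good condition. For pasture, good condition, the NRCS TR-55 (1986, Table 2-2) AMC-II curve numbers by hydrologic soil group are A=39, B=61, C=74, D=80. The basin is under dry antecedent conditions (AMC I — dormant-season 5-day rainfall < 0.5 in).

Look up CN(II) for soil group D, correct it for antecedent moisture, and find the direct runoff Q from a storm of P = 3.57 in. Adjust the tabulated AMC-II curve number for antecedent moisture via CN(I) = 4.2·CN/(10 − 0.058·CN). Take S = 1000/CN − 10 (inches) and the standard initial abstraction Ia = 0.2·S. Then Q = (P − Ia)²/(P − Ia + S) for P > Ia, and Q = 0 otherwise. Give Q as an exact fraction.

Q = 24970009/36743700 in ≈ 0.680 in

NRCS table: pasture, good condition, soil group D → CN(II) = 80
Adjust CN=80 to AMC I: 4.2·80/(10 − 0.058·80) → 336 ÷ (134/25) = 4200/67 ≈ 62.687
Retention S: 1000/CN − 10 with CN=62.687 → S = 125/21 ≈ 5.952 in
Ia = 0.2·(125/21) = 25/21 in ≈ 1.190 in
Since P=3.570 > Ia=1.190: effective rainfall P−Ia = 4997/2100 in
Q: (4997/2100)² ÷ (17497/2100) = 24970009/36743700 in (≈ 0.680 in)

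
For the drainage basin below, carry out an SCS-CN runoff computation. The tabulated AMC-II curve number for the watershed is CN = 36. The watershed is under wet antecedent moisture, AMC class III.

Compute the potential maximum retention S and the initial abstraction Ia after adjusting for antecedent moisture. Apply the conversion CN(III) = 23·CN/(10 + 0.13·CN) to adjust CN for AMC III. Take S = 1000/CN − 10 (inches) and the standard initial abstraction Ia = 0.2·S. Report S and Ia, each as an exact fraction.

S = 1600/207 in ≈ 7.729 in; Ia = 320/207 in ≈ 1.546 in

Wet (AMC III): CN(III) = 23·36/(10 + 0.13·36) = 828/(367/25) = 20700/367 ≈ 56.403
Retention S: 1000/CN − 10 with CN=56.403 → S = 1600/207 ≈ 7.729 in
Initial abstraction Ia = S/5 = (1600/207)/5 = 320/207 ≈ 1.546 in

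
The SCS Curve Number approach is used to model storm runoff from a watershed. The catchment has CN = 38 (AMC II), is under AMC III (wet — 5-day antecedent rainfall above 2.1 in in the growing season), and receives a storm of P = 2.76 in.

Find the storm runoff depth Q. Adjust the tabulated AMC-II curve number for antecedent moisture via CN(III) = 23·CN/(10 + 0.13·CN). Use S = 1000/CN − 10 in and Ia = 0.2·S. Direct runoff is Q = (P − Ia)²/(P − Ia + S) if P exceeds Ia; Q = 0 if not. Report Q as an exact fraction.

Q = 214710409/1006771525 in ≈ 0.213 in

Adjust CN=38 to AMC III: 23·38/(10 + 0.13·38) → 874 ÷ (747/50) = 43700/747 ≈ 58.501
S = 1000/(43700/747) − 10 = 3100/437 in ≈ 7.094 in
Ia = 0.2S: 0.2·7.094 = 1.419 in (exactly 620/437)
Since P=2.760 > Ia=1.419: effective rainfall P−Ia = 14653/10925 in
Q: (14653/10925)² ÷ (92153/10925) = 214710409/1006771525 in (≈ 0.213 in)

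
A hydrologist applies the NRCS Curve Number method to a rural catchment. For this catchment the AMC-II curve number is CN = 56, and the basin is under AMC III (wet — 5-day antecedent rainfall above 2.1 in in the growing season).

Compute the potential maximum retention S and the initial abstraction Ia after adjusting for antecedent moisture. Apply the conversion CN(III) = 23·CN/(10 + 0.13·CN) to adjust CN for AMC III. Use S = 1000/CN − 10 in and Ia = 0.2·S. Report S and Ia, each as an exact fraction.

S = 550/161 in ≈ 3.416 in; Ia = 110/161 in ≈ 0.683 in

Wet (AMC III): CN(III) = 23·56/(10 + 0.13·56) = 1288/(432/25) = 4025/54 ≈ 74.537
S = 1000/(4025/54) − 10 = 550/161 in ≈ 3.416 in
Ia = 0.2S: 0.2·3.416 = 0.683 in (exactly 110/161)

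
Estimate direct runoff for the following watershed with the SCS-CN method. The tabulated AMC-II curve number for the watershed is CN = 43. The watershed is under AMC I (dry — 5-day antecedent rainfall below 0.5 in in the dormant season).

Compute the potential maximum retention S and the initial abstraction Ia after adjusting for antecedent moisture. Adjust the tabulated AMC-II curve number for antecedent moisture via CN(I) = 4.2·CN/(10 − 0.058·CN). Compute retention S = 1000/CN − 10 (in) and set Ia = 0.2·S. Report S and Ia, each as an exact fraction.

S = 9500/301 in ≈ 31.561 in; Ia = 1900/301 in ≈ 6.312 in

Dry (AMC I): CN(I) = 4.2·43/(10 − 0.058·43) = (903/5)/(3753/500) = 30100/1251 ≈ 24.061
Retention S: 1000/CN − 10 with CN=24.061 → S = 9500/301 ≈ 31.561 in
Ia = 0.2S: 0.2·31.561 = 6.312 in (exactly 1900/301)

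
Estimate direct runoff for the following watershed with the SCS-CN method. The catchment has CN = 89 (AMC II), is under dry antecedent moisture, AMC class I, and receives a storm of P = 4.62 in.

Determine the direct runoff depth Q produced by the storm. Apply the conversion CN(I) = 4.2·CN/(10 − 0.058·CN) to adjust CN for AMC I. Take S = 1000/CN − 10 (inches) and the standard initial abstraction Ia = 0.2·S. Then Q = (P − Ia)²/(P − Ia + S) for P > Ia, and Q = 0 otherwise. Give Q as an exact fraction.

Dry (AMC I): CN(I) = 4.2·89/(10 − 0.058·89) = (1869/5)/(2419/500) = 186900/2419 ≈ 77.263
Retention S: 1000/CN − 10 with CN=77.263 → S = 5500/1869 ≈ 2.943 in
Ia = 0.2·(5500/1869) = 1100/1869 in ≈ 0.589 in
Excess rainfall: 4.620 − 0.589 = 4.031 in; P > Ia so Q > 0
Runoff Q = (P−Ia)²/(P−Ia+S) = (4.031)²/(4.031+2.943) = 12902934011/5536819050 ≈ 2.330 in

Q = 12902934011/5536819050 in ≈ 2.330 in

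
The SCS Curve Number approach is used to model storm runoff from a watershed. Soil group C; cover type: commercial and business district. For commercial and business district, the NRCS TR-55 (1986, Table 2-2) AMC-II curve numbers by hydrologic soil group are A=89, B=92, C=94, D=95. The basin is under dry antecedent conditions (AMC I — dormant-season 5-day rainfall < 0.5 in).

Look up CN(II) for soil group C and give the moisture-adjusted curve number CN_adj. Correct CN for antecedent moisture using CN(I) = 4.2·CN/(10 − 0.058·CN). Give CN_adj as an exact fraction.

CN_adj = 32900/379 ≈ 86.807

NRCS table: commercial and business district, soil group C → CN(II) = 94
Dry (AMC I): CN(I) = 4.2·94/(10 − 0.058·94) = (1974/5)/(1137/250) = 32900/379 ≈ 86.807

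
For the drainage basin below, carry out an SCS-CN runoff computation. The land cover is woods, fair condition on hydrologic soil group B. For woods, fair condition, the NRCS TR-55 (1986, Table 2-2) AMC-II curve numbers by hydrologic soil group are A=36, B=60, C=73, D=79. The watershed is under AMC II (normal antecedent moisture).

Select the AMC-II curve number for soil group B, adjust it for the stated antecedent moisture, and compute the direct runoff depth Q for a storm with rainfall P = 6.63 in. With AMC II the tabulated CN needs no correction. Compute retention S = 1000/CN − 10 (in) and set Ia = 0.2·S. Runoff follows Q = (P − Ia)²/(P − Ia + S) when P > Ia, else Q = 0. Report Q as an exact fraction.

Q = 2524921/1076700 in ≈ 2.345 in

NRCS table: woods, fair condition, soil group B → CN(II) = 60
CN(II) = 60; AMC II needs no correction.
S = 1000/60 − 10 = 20/3 in ≈ 6.667 in
Initial abstraction Ia = S/5 = (20/3)/5 = 4/3 ≈ 1.333 in
Excess rainfall: 6.630 − 1.333 = 5.297 in; P > Ia so Q > 0
Q: (1589/300)² ÷ (3589/300) = 2524921/1076700 in (≈ 2.345 in)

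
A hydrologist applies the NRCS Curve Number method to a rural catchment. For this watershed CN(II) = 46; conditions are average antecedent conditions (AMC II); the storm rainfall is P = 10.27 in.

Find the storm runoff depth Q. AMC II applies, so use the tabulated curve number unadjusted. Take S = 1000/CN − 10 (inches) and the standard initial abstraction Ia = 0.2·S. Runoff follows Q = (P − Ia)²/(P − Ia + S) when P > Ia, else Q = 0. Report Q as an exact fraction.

Average conditions: CN = 46 (no AMC adjustment).
Retention S: 1000/CN − 10 with CN=46.000 → S = 270/23 ≈ 11.739 in
Ia = 0.2·(270/23) = 54/23 in ≈ 2.348 in
Since P=10.270 > Ia=2.348: effective rainfall P−Ia = 18221/2300 in
Q: (18221/2300)² ÷ (45221/2300) = 332004841/104008300 in (≈ 3.192 in)

Q = 332004841/104008300 in ≈ 3.192 in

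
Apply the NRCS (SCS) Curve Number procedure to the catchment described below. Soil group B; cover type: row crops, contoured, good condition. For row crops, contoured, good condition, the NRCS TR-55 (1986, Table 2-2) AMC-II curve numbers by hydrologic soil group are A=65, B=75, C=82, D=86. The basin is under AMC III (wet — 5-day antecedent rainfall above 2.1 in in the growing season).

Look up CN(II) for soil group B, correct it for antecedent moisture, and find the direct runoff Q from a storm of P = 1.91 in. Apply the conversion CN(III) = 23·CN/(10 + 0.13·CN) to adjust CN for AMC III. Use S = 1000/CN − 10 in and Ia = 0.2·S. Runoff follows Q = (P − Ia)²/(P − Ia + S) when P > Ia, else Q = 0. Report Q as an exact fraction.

NRCS table: row crops, contoured, good condition, soil group B → CN(II) = 75
Wet (AMC III): CN(III) = 23·75/(10 + 0.13·75) = 1725/(79/4) = 6900/79 ≈ 87.342
Retention S: 1000/CN − 10 with CN=87.342 → S = 100/69 ≈ 1.449 in
Ia = 0.2S: 0.2·1.449 = 0.290 in (exactly 20/69)
Since P=1.910 > Ia=0.290: effective rainfall P−Ia = 11179/6900 in
Runoff Q = (P−Ia)²/(P−Ia+S) = (1.620)²/(1.620+1.449) = 124970041/146135100 ≈ 0.855 in

Q = 124970041/146135100 in ≈ 0.855 in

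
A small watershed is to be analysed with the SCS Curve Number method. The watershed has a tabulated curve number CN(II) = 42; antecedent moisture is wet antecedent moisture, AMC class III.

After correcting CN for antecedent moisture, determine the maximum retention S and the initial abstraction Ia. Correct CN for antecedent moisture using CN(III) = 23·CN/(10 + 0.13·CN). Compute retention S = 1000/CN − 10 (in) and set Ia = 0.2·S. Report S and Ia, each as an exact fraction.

S = 2900/483 in ≈ 6.004 in; Ia = 580/483 in ≈ 1.201 in

Adjust CN=42 to AMC III: 23·42/(10 + 0.13·42) → 966 ÷ (773/50) = 48300/773 ≈ 62.484
Max retention: S = 1000/(48300/773) − 10 = 2900/483 in (≈ 6.004 in)
Ia = 0.2·(2900/483) = 580/483 in ≈ 1.201 in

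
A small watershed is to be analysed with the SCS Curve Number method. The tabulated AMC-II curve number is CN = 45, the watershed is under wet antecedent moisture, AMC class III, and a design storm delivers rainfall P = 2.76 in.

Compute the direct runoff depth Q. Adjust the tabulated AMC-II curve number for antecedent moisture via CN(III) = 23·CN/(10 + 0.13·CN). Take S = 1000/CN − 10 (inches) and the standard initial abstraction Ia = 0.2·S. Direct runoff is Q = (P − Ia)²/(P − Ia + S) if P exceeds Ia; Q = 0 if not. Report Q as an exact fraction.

Adjust CN=45 to AMC III: 23·45/(10 + 0.13·45) → 1035 ÷ (317/20) = 20700/317 ≈ 65.300
S = 1000/(20700/317) − 10 = 1100/207 in ≈ 5.314 in
Ia = 0.2·(1100/207) = 220/207 in ≈ 1.063 in
P − Ia = 2.760 − 1.063 = 8783/5175 ≈ 1.697 in (> 0, runoff occurs)
Runoff Q = (P−Ia)²/(P−Ia+S) = (1.697)²/(1.697+5.314) = 77141089/187764525 ≈ 0.411 in

Q = 77141089/187764525 in ≈ 0.411 in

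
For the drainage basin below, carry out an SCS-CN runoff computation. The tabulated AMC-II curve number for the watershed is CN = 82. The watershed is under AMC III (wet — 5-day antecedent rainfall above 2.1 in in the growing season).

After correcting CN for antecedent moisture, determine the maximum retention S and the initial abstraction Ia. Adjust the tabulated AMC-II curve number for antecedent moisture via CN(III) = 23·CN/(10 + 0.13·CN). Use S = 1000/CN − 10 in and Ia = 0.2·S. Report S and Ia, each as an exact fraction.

CN(III) from CN(II)=82: (23·82)/(10 + 0.13·82) = 94300/1033 ≈ 91.288
S = 1000/(94300/1033) − 10 = 900/943 in ≈ 0.954 in
Ia = 0.2S: 0.2·0.954 = 0.191 in (exactly 180/943)

S = 900/943 in ≈ 0.954 in; Ia = 180/943 in ≈ 0.191 in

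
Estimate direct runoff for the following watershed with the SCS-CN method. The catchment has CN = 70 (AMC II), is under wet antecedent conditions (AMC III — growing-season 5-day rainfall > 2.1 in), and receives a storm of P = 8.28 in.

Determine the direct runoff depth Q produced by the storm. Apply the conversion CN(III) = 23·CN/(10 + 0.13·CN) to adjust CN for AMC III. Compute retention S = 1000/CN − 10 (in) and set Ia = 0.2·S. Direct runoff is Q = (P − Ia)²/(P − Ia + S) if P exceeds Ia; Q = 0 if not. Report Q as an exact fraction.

Wet (AMC III): CN(III) = 23·70/(10 + 0.13·70) = 1610/(191/10) = 16100/191 ≈ 84.293
Retention S: 1000/CN − 10 with CN=84.293 → S = 300/161 ≈ 1.863 in
Initial abstraction Ia = S/5 = (300/161)/5 = 60/161 ≈ 0.373 in
Since P=8.280 > Ia=0.373: effective rainfall P−Ia = 31827/4025 in
Q: (31827/4025)² ÷ (39327/4025) = 337652643/52763725 in (≈ 6.399 in)

Q = 337652643/52763725 in ≈ 6.399 in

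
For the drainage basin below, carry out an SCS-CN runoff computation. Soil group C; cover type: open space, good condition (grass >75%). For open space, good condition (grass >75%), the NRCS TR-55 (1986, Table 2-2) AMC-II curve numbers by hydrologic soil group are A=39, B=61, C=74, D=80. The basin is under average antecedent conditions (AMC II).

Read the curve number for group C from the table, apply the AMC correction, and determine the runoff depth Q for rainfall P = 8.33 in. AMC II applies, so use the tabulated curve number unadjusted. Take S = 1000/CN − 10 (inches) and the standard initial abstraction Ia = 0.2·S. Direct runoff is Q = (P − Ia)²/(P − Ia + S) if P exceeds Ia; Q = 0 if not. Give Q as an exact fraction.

NRCS table: open space, good condition (grass >75%), soil group C → CN(II) = 74
Average conditions: CN = 74 (no AMC adjustment).
S = 1000/74 − 10 = 130/37 in ≈ 3.514 in
Ia = 0.2·(130/37) = 26/37 in ≈ 0.703 in
P − Ia = 8.330 − 0.703 = 28221/3700 ≈ 7.627 in (> 0, runoff occurs)
Runoff Q = (P−Ia)²/(P−Ia+S) = (7.627)²/(7.627+3.514) = 796424841/152517700 ≈ 5.222 in

Q = 796424841/152517700 in ≈ 5.222 in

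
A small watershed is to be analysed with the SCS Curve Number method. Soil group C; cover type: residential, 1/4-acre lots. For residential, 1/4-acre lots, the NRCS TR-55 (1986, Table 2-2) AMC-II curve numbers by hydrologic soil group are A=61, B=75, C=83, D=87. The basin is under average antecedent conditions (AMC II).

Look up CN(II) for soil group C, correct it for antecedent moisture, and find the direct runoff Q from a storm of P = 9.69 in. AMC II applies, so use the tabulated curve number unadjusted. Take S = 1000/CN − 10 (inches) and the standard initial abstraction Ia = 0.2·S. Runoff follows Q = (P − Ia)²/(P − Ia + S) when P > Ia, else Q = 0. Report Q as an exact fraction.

Q = 349009337/45907300 in ≈ 7.602 in

NRCS table: residential, 1/4-acre lots, soil group C → CN(II) = 83
CN(II) = 83; AMC II needs no correction.
Retention S: 1000/CN − 10 with CN=83.000 → S = 170/83 ≈ 2.048 in
Initial abstraction Ia = S/5 = (170/83)/5 = 34/83 ≈ 0.410 in
Since P=9.690 > Ia=0.410: effective rainfall P−Ia = 77027/8300 in
Q = (77027/8300)²/((77027/8300) + 170/83) = (5933158729/68890000)/(94027/8300) = 349009337/45907300 in ≈ 7.602 in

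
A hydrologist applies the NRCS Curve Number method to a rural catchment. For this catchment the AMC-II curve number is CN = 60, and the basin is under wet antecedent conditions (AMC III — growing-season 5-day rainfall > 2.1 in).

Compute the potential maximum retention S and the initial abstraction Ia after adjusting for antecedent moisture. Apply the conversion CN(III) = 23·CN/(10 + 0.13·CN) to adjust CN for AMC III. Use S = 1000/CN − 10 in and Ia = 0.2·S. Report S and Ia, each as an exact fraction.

CN(III) from CN(II)=60: (23·60)/(10 + 0.13·60) = 6900/89 ≈ 77.528
Max retention: S = 1000/(6900/89) − 10 = 200/69 in (≈ 2.899 in)
Initial abstraction Ia = S/5 = (200/69)/5 = 40/69 ≈ 0.580 in

S = 200/69 in ≈ 2.899 in; Ia = 40/69 in ≈ 0.580 in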